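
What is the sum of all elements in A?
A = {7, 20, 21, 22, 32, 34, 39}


Set A = {7, 20, 21, 22, 32, 34, 39}
Sum = 7 + 20 + 21 + 22 + 32 + 34 + 39 = 175

175


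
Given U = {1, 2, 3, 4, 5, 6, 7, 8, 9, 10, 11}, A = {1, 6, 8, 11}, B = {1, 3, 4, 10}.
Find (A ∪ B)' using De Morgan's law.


U = {1, 2, 3, 4, 5, 6, 7, 8, 9, 10, 11}
A = {1, 6, 8, 11}, B = {1, 3, 4, 10}
A ∪ B = {1, 3, 4, 6, 8, 10, 11}
(A ∪ B)' = U \ (A ∪ B) = {2, 5, 7, 9}
Verification via A' ∩ B': A' = {2, 3, 4, 5, 7, 9, 10}, B' = {2, 5, 6, 7, 8, 9, 11}
A' ∩ B' = {2, 5, 7, 9} ✓

{2, 5, 7, 9}


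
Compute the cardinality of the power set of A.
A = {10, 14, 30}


Set A = {10, 14, 30}
|A| = 3
The power set P(A) contains all subsets of A.
|P(A)| = 2^|A| = 2^3 = 8

8


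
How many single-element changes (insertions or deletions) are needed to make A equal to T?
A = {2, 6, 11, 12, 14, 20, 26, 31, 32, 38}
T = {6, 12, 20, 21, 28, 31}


Set A = {2, 6, 11, 12, 14, 20, 26, 31, 32, 38}
Set T = {6, 12, 20, 21, 28, 31}
Elements to remove from A (in A, not in T): {2, 11, 14, 26, 32, 38} → 6 removals
Elements to add to A (in T, not in A): {21, 28} → 2 additions
Total edits = 6 + 2 = 8

8


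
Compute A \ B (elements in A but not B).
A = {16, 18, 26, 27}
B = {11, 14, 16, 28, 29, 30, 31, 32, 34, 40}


Set A = {16, 18, 26, 27}
Set B = {11, 14, 16, 28, 29, 30, 31, 32, 34, 40}
A \ B includes elements in A that are not in B.
Check each element of A:
16 (in B, remove), 18 (not in B, keep), 26 (not in B, keep), 27 (not in B, keep)
A \ B = {18, 26, 27}

{18, 26, 27}


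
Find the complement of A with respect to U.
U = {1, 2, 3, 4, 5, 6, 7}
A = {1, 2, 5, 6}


Universal set U = {1, 2, 3, 4, 5, 6, 7}
Set A = {1, 2, 5, 6}
A' = U \ A = elements in U but not in A
Checking each element of U:
1 (in A, exclude), 2 (in A, exclude), 3 (not in A, include), 4 (not in A, include), 5 (in A, exclude), 6 (in A, exclude), 7 (not in A, include)
A' = {3, 4, 7}

{3, 4, 7}


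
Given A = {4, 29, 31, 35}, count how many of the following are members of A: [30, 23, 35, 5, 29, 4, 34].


Set A = {4, 29, 31, 35}
Candidates: [30, 23, 35, 5, 29, 4, 34]
Check each candidate:
30 ∉ A, 23 ∉ A, 35 ∈ A, 5 ∉ A, 29 ∈ A, 4 ∈ A, 34 ∉ A
Count of candidates in A: 3

3


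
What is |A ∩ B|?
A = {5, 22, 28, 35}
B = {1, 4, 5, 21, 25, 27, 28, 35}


Set A = {5, 22, 28, 35}
Set B = {1, 4, 5, 21, 25, 27, 28, 35}
A ∩ B = {5, 28, 35}
|A ∩ B| = 3

3


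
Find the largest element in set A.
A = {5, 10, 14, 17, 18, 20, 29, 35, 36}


Set A = {5, 10, 14, 17, 18, 20, 29, 35, 36}
Elements in ascending order: 5, 10, 14, 17, 18, 20, 29, 35, 36
The largest element is 36.

36


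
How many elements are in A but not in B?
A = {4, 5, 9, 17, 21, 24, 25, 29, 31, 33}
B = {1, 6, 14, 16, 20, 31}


Set A = {4, 5, 9, 17, 21, 24, 25, 29, 31, 33}
Set B = {1, 6, 14, 16, 20, 31}
A \ B = {4, 5, 9, 17, 21, 24, 25, 29, 33}
|A \ B| = 9

9


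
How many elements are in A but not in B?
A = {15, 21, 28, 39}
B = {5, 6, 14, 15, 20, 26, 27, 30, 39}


Set A = {15, 21, 28, 39}
Set B = {5, 6, 14, 15, 20, 26, 27, 30, 39}
A \ B = {21, 28}
|A \ B| = 2

2


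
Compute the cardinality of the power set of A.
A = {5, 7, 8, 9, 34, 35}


Set A = {5, 7, 8, 9, 34, 35}
|A| = 6
The power set P(A) contains all subsets of A.
|P(A)| = 2^|A| = 2^6 = 64

64


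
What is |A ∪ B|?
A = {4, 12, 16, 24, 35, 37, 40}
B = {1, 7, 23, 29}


Set A = {4, 12, 16, 24, 35, 37, 40}, |A| = 7
Set B = {1, 7, 23, 29}, |B| = 4
A ∩ B = {}, |A ∩ B| = 0
|A ∪ B| = |A| + |B| - |A ∩ B| = 7 + 4 - 0 = 11

11


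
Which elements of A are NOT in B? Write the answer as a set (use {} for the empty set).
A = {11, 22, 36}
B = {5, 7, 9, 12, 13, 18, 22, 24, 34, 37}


Set A = {11, 22, 36}
Set B = {5, 7, 9, 12, 13, 18, 22, 24, 34, 37}
Check each element of A against B:
11 ∉ B (include), 22 ∈ B, 36 ∉ B (include)
Elements of A not in B: {11, 36}

{11, 36}


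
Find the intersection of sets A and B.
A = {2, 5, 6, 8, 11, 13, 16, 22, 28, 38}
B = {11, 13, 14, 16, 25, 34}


Set A = {2, 5, 6, 8, 11, 13, 16, 22, 28, 38}
Set B = {11, 13, 14, 16, 25, 34}
A ∩ B includes only elements in both sets.
Check each element of A against B:
2 ✗, 5 ✗, 6 ✗, 8 ✗, 11 ✓, 13 ✓, 16 ✓, 22 ✗, 28 ✗, 38 ✗
A ∩ B = {11, 13, 16}

{11, 13, 16}


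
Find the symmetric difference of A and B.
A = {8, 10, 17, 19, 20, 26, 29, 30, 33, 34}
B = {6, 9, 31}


Set A = {8, 10, 17, 19, 20, 26, 29, 30, 33, 34}
Set B = {6, 9, 31}
A △ B = (A \ B) ∪ (B \ A)
Elements in A but not B: {8, 10, 17, 19, 20, 26, 29, 30, 33, 34}
Elements in B but not A: {6, 9, 31}
A △ B = {6, 8, 9, 10, 17, 19, 20, 26, 29, 30, 31, 33, 34}

{6, 8, 9, 10, 17, 19, 20, 26, 29, 30, 31, 33, 34}


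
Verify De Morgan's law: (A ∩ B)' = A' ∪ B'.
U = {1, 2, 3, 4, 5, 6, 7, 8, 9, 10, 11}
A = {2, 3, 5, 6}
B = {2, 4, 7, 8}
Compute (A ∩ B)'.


U = {1, 2, 3, 4, 5, 6, 7, 8, 9, 10, 11}
A = {2, 3, 5, 6}, B = {2, 4, 7, 8}
A ∩ B = {2}
(A ∩ B)' = U \ (A ∩ B) = {1, 3, 4, 5, 6, 7, 8, 9, 10, 11}
Verification via A' ∪ B': A' = {1, 4, 7, 8, 9, 10, 11}, B' = {1, 3, 5, 6, 9, 10, 11}
A' ∪ B' = {1, 3, 4, 5, 6, 7, 8, 9, 10, 11} ✓

{1, 3, 4, 5, 6, 7, 8, 9, 10, 11}


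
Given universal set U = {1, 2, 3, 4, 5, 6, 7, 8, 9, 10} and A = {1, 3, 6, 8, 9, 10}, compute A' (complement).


Universal set U = {1, 2, 3, 4, 5, 6, 7, 8, 9, 10}
Set A = {1, 3, 6, 8, 9, 10}
A' = U \ A = elements in U but not in A
Checking each element of U:
1 (in A, exclude), 2 (not in A, include), 3 (in A, exclude), 4 (not in A, include), 5 (not in A, include), 6 (in A, exclude), 7 (not in A, include), 8 (in A, exclude), 9 (in A, exclude), 10 (in A, exclude)
A' = {2, 4, 5, 7}

{2, 4, 5, 7}


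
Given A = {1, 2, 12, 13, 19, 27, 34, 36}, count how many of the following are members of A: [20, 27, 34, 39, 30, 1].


Set A = {1, 2, 12, 13, 19, 27, 34, 36}
Candidates: [20, 27, 34, 39, 30, 1]
Check each candidate:
20 ∉ A, 27 ∈ A, 34 ∈ A, 39 ∉ A, 30 ∉ A, 1 ∈ A
Count of candidates in A: 3

3


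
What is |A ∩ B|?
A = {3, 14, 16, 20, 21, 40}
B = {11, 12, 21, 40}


Set A = {3, 14, 16, 20, 21, 40}
Set B = {11, 12, 21, 40}
A ∩ B = {21, 40}
|A ∩ B| = 2

2


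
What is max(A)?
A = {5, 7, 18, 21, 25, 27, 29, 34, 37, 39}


Set A = {5, 7, 18, 21, 25, 27, 29, 34, 37, 39}
Elements in ascending order: 5, 7, 18, 21, 25, 27, 29, 34, 37, 39
The largest element is 39.

39


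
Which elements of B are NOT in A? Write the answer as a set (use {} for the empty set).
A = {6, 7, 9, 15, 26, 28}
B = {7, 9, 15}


Set A = {6, 7, 9, 15, 26, 28}
Set B = {7, 9, 15}
Check each element of B against A:
7 ∈ A, 9 ∈ A, 15 ∈ A
Elements of B not in A: {}

{}


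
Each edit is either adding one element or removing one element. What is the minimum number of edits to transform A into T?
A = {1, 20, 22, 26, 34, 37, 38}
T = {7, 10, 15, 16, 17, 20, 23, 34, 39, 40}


Set A = {1, 20, 22, 26, 34, 37, 38}
Set T = {7, 10, 15, 16, 17, 20, 23, 34, 39, 40}
Elements to remove from A (in A, not in T): {1, 22, 26, 37, 38} → 5 removals
Elements to add to A (in T, not in A): {7, 10, 15, 16, 17, 23, 39, 40} → 8 additions
Total edits = 5 + 8 = 13

13


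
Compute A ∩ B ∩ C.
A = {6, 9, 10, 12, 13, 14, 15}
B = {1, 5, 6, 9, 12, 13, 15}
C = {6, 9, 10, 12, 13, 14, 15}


Set A = {6, 9, 10, 12, 13, 14, 15}
Set B = {1, 5, 6, 9, 12, 13, 15}
Set C = {6, 9, 10, 12, 13, 14, 15}
First, A ∩ B = {6, 9, 12, 13, 15}
Then, (A ∩ B) ∩ C = {6, 9, 12, 13, 15}

{6, 9, 12, 13, 15}


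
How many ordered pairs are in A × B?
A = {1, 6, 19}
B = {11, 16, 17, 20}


Set A = {1, 6, 19} has 3 elements.
Set B = {11, 16, 17, 20} has 4 elements.
|A × B| = |A| × |B| = 3 × 4 = 12

12


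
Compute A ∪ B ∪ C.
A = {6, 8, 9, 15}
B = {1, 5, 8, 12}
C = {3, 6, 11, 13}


Set A = {6, 8, 9, 15}
Set B = {1, 5, 8, 12}
Set C = {3, 6, 11, 13}
First, A ∪ B = {1, 5, 6, 8, 9, 12, 15}
Then, (A ∪ B) ∪ C = {1, 3, 5, 6, 8, 9, 11, 12, 13, 15}

{1, 3, 5, 6, 8, 9, 11, 12, 13, 15}


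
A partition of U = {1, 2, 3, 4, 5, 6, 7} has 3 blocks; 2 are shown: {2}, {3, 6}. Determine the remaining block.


U = {1, 2, 3, 4, 5, 6, 7}
Shown blocks: {2}, {3, 6}
A partition's blocks are pairwise disjoint and cover U, so the missing block = U \ (union of shown blocks).
Union of shown blocks: {2, 3, 6}
Missing block = U \ (union) = {1, 4, 5, 7}

{1, 4, 5, 7}


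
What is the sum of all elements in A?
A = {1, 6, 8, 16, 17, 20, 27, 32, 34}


Set A = {1, 6, 8, 16, 17, 20, 27, 32, 34}
Sum = 1 + 6 + 8 + 16 + 17 + 20 + 27 + 32 + 34 = 161

161


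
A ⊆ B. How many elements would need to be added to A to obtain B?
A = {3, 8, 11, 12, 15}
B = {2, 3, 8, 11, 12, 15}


Set A = {3, 8, 11, 12, 15}, |A| = 5
Set B = {2, 3, 8, 11, 12, 15}, |B| = 6
Since A ⊆ B: B \ A = {2}
|B| - |A| = 6 - 5 = 1

1


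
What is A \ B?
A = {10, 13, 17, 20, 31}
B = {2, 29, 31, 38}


Set A = {10, 13, 17, 20, 31}
Set B = {2, 29, 31, 38}
A \ B includes elements in A that are not in B.
Check each element of A:
10 (not in B, keep), 13 (not in B, keep), 17 (not in B, keep), 20 (not in B, keep), 31 (in B, remove)
A \ B = {10, 13, 17, 20}

{10, 13, 17, 20}


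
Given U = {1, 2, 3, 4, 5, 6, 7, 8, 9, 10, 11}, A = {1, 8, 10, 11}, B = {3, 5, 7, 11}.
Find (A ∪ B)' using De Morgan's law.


U = {1, 2, 3, 4, 5, 6, 7, 8, 9, 10, 11}
A = {1, 8, 10, 11}, B = {3, 5, 7, 11}
A ∪ B = {1, 3, 5, 7, 8, 10, 11}
(A ∪ B)' = U \ (A ∪ B) = {2, 4, 6, 9}
Verification via A' ∩ B': A' = {2, 3, 4, 5, 6, 7, 9}, B' = {1, 2, 4, 6, 8, 9, 10}
A' ∩ B' = {2, 4, 6, 9} ✓

{2, 4, 6, 9}


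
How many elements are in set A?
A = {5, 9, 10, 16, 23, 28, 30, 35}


Set A = {5, 9, 10, 16, 23, 28, 30, 35}
Listing elements: 5, 9, 10, 16, 23, 28, 30, 35
Counting: 8 elements
|A| = 8

8


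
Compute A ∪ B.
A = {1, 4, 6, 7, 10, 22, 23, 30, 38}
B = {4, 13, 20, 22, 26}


Set A = {1, 4, 6, 7, 10, 22, 23, 30, 38}
Set B = {4, 13, 20, 22, 26}
A ∪ B includes all elements in either set.
Elements from A: {1, 4, 6, 7, 10, 22, 23, 30, 38}
Elements from B not already included: {13, 20, 26}
A ∪ B = {1, 4, 6, 7, 10, 13, 20, 22, 23, 26, 30, 38}

{1, 4, 6, 7, 10, 13, 20, 22, 23, 26, 30, 38}


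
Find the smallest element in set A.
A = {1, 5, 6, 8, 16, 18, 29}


Set A = {1, 5, 6, 8, 16, 18, 29}
Elements in ascending order: 1, 5, 6, 8, 16, 18, 29
The smallest element is 1.

1


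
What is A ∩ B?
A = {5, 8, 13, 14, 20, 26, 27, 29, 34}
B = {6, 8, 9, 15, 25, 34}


Set A = {5, 8, 13, 14, 20, 26, 27, 29, 34}
Set B = {6, 8, 9, 15, 25, 34}
A ∩ B includes only elements in both sets.
Check each element of A against B:
5 ✗, 8 ✓, 13 ✗, 14 ✗, 20 ✗, 26 ✗, 27 ✗, 29 ✗, 34 ✓
A ∩ B = {8, 34}

{8, 34}


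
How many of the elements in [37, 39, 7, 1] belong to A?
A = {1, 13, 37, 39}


Set A = {1, 13, 37, 39}
Candidates: [37, 39, 7, 1]
Check each candidate:
37 ∈ A, 39 ∈ A, 7 ∉ A, 1 ∈ A
Count of candidates in A: 3

3


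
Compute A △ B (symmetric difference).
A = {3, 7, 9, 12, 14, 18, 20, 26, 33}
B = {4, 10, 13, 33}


Set A = {3, 7, 9, 12, 14, 18, 20, 26, 33}
Set B = {4, 10, 13, 33}
A △ B = (A \ B) ∪ (B \ A)
Elements in A but not B: {3, 7, 9, 12, 14, 18, 20, 26}
Elements in B but not A: {4, 10, 13}
A △ B = {3, 4, 7, 9, 10, 12, 13, 14, 18, 20, 26}

{3, 4, 7, 9, 10, 12, 13, 14, 18, 20, 26}


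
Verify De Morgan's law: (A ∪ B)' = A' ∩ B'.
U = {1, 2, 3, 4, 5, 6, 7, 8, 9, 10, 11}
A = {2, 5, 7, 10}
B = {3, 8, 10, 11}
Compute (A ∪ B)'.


U = {1, 2, 3, 4, 5, 6, 7, 8, 9, 10, 11}
A = {2, 5, 7, 10}, B = {3, 8, 10, 11}
A ∪ B = {2, 3, 5, 7, 8, 10, 11}
(A ∪ B)' = U \ (A ∪ B) = {1, 4, 6, 9}
Verification via A' ∩ B': A' = {1, 3, 4, 6, 8, 9, 11}, B' = {1, 2, 4, 5, 6, 7, 9}
A' ∩ B' = {1, 4, 6, 9} ✓

{1, 4, 6, 9}


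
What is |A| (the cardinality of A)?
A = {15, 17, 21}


Set A = {15, 17, 21}
Listing elements: 15, 17, 21
Counting: 3 elements
|A| = 3

3


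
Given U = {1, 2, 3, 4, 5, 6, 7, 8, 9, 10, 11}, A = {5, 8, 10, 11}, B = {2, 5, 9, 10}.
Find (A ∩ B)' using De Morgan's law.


U = {1, 2, 3, 4, 5, 6, 7, 8, 9, 10, 11}
A = {5, 8, 10, 11}, B = {2, 5, 9, 10}
A ∩ B = {5, 10}
(A ∩ B)' = U \ (A ∩ B) = {1, 2, 3, 4, 6, 7, 8, 9, 11}
Verification via A' ∪ B': A' = {1, 2, 3, 4, 6, 7, 9}, B' = {1, 3, 4, 6, 7, 8, 11}
A' ∪ B' = {1, 2, 3, 4, 6, 7, 8, 9, 11} ✓

{1, 2, 3, 4, 6, 7, 8, 9, 11}


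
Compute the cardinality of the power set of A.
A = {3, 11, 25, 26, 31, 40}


Set A = {3, 11, 25, 26, 31, 40}
|A| = 6
The power set P(A) contains all subsets of A.
|P(A)| = 2^|A| = 2^6 = 64

64


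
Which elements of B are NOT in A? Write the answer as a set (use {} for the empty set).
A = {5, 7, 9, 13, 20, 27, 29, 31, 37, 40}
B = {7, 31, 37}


Set A = {5, 7, 9, 13, 20, 27, 29, 31, 37, 40}
Set B = {7, 31, 37}
Check each element of B against A:
7 ∈ A, 31 ∈ A, 37 ∈ A
Elements of B not in A: {}

{}


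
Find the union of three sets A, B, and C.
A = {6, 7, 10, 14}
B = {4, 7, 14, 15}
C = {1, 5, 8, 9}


Set A = {6, 7, 10, 14}
Set B = {4, 7, 14, 15}
Set C = {1, 5, 8, 9}
First, A ∪ B = {4, 6, 7, 10, 14, 15}
Then, (A ∪ B) ∪ C = {1, 4, 5, 6, 7, 8, 9, 10, 14, 15}

{1, 4, 5, 6, 7, 8, 9, 10, 14, 15}


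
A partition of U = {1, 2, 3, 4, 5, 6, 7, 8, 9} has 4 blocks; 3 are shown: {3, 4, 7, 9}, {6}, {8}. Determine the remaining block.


U = {1, 2, 3, 4, 5, 6, 7, 8, 9}
Shown blocks: {3, 4, 7, 9}, {6}, {8}
A partition's blocks are pairwise disjoint and cover U, so the missing block = U \ (union of shown blocks).
Union of shown blocks: {3, 4, 6, 7, 8, 9}
Missing block = U \ (union) = {1, 2, 5}

{1, 2, 5}


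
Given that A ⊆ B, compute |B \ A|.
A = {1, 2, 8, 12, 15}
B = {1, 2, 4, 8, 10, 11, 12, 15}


Set A = {1, 2, 8, 12, 15}, |A| = 5
Set B = {1, 2, 4, 8, 10, 11, 12, 15}, |B| = 8
Since A ⊆ B: B \ A = {4, 10, 11}
|B| - |A| = 8 - 5 = 3

3


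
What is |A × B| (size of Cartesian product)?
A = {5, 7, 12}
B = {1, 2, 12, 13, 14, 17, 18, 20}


Set A = {5, 7, 12} has 3 elements.
Set B = {1, 2, 12, 13, 14, 17, 18, 20} has 8 elements.
|A × B| = |A| × |B| = 3 × 8 = 24

24


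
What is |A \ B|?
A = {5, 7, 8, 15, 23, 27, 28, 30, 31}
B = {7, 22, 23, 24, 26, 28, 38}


Set A = {5, 7, 8, 15, 23, 27, 28, 30, 31}
Set B = {7, 22, 23, 24, 26, 28, 38}
A \ B = {5, 8, 15, 27, 30, 31}
|A \ B| = 6

6


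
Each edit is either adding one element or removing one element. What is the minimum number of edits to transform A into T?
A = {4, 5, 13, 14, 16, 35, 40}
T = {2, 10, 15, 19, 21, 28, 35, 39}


Set A = {4, 5, 13, 14, 16, 35, 40}
Set T = {2, 10, 15, 19, 21, 28, 35, 39}
Elements to remove from A (in A, not in T): {4, 5, 13, 14, 16, 40} → 6 removals
Elements to add to A (in T, not in A): {2, 10, 15, 19, 21, 28, 39} → 7 additions
Total edits = 6 + 7 = 13

13


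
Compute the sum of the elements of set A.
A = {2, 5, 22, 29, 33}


Set A = {2, 5, 22, 29, 33}
Sum = 2 + 5 + 22 + 29 + 33 = 91

91


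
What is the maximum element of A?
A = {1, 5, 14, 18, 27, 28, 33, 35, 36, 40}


Set A = {1, 5, 14, 18, 27, 28, 33, 35, 36, 40}
Elements in ascending order: 1, 5, 14, 18, 27, 28, 33, 35, 36, 40
The largest element is 40.

40


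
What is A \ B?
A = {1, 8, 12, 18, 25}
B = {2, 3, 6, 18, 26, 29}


Set A = {1, 8, 12, 18, 25}
Set B = {2, 3, 6, 18, 26, 29}
A \ B includes elements in A that are not in B.
Check each element of A:
1 (not in B, keep), 8 (not in B, keep), 12 (not in B, keep), 18 (in B, remove), 25 (not in B, keep)
A \ B = {1, 8, 12, 25}

{1, 8, 12, 25}


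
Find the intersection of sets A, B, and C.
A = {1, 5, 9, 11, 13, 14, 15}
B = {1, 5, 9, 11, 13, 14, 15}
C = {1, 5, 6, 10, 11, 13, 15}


Set A = {1, 5, 9, 11, 13, 14, 15}
Set B = {1, 5, 9, 11, 13, 14, 15}
Set C = {1, 5, 6, 10, 11, 13, 15}
First, A ∩ B = {1, 5, 9, 11, 13, 14, 15}
Then, (A ∩ B) ∩ C = {1, 5, 11, 13, 15}

{1, 5, 11, 13, 15}


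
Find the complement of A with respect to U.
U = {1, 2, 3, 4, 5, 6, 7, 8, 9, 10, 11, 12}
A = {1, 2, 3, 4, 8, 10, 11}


Universal set U = {1, 2, 3, 4, 5, 6, 7, 8, 9, 10, 11, 12}
Set A = {1, 2, 3, 4, 8, 10, 11}
A' = U \ A = elements in U but not in A
Checking each element of U:
1 (in A, exclude), 2 (in A, exclude), 3 (in A, exclude), 4 (in A, exclude), 5 (not in A, include), 6 (not in A, include), 7 (not in A, include), 8 (in A, exclude), 9 (not in A, include), 10 (in A, exclude), 11 (in A, exclude), 12 (not in A, include)
A' = {5, 6, 7, 9, 12}

{5, 6, 7, 9, 12}


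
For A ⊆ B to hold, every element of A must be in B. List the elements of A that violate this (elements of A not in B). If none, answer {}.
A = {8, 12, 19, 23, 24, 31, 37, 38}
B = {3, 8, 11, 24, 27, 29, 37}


Set A = {8, 12, 19, 23, 24, 31, 37, 38}
Set B = {3, 8, 11, 24, 27, 29, 37}
Check each element of A against B:
8 ∈ B, 12 ∉ B (include), 19 ∉ B (include), 23 ∉ B (include), 24 ∈ B, 31 ∉ B (include), 37 ∈ B, 38 ∉ B (include)
Elements of A not in B: {12, 19, 23, 31, 38}

{12, 19, 23, 31, 38}


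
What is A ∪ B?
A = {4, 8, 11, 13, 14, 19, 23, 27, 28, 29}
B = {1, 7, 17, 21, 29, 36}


Set A = {4, 8, 11, 13, 14, 19, 23, 27, 28, 29}
Set B = {1, 7, 17, 21, 29, 36}
A ∪ B includes all elements in either set.
Elements from A: {4, 8, 11, 13, 14, 19, 23, 27, 28, 29}
Elements from B not already included: {1, 7, 17, 21, 36}
A ∪ B = {1, 4, 7, 8, 11, 13, 14, 17, 19, 21, 23, 27, 28, 29, 36}

{1, 4, 7, 8, 11, 13, 14, 17, 19, 21, 23, 27, 28, 29, 36}


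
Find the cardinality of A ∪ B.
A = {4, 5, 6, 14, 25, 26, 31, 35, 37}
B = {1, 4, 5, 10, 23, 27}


Set A = {4, 5, 6, 14, 25, 26, 31, 35, 37}, |A| = 9
Set B = {1, 4, 5, 10, 23, 27}, |B| = 6
A ∩ B = {4, 5}, |A ∩ B| = 2
|A ∪ B| = |A| + |B| - |A ∩ B| = 9 + 6 - 2 = 13

13


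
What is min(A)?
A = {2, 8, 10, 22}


Set A = {2, 8, 10, 22}
Elements in ascending order: 2, 8, 10, 22
The smallest element is 2.

2


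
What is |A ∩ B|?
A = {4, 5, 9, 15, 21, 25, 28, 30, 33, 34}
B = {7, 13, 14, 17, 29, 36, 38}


Set A = {4, 5, 9, 15, 21, 25, 28, 30, 33, 34}
Set B = {7, 13, 14, 17, 29, 36, 38}
A ∩ B = {}
|A ∩ B| = 0

0


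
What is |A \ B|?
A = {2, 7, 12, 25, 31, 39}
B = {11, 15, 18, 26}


Set A = {2, 7, 12, 25, 31, 39}
Set B = {11, 15, 18, 26}
A \ B = {2, 7, 12, 25, 31, 39}
|A \ B| = 6

6


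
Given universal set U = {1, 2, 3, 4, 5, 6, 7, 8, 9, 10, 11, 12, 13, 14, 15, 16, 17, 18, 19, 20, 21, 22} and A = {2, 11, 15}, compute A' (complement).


Universal set U = {1, 2, 3, 4, 5, 6, 7, 8, 9, 10, 11, 12, 13, 14, 15, 16, 17, 18, 19, 20, 21, 22}
Set A = {2, 11, 15}
A' = U \ A = elements in U but not in A
Checking each element of U:
1 (not in A, include), 2 (in A, exclude), 3 (not in A, include), 4 (not in A, include), 5 (not in A, include), 6 (not in A, include), 7 (not in A, include), 8 (not in A, include), 9 (not in A, include), 10 (not in A, include), 11 (in A, exclude), 12 (not in A, include), 13 (not in A, include), 14 (not in A, include), 15 (in A, exclude), 16 (not in A, include), 17 (not in A, include), 18 (not in A, include), 19 (not in A, include), 20 (not in A, include), 21 (not in A, include), 22 (not in A, include)
A' = {1, 3, 4, 5, 6, 7, 8, 9, 10, 12, 13, 14, 16, 17, 18, 19, 20, 21, 22}

{1, 3, 4, 5, 6, 7, 8, 9, 10, 12, 13, 14, 16, 17, 18, 19, 20, 21, 22}


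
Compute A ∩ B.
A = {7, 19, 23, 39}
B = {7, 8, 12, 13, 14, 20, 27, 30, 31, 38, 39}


Set A = {7, 19, 23, 39}
Set B = {7, 8, 12, 13, 14, 20, 27, 30, 31, 38, 39}
A ∩ B includes only elements in both sets.
Check each element of A against B:
7 ✓, 19 ✗, 23 ✗, 39 ✓
A ∩ B = {7, 39}

{7, 39}


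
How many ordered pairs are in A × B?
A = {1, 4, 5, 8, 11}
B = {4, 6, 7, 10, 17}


Set A = {1, 4, 5, 8, 11} has 5 elements.
Set B = {4, 6, 7, 10, 17} has 5 elements.
|A × B| = |A| × |B| = 5 × 5 = 25

25


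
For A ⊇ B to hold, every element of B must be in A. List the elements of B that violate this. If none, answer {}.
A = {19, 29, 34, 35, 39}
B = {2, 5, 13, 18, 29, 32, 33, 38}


Set A = {19, 29, 34, 35, 39}
Set B = {2, 5, 13, 18, 29, 32, 33, 38}
Check each element of B against A:
2 ∉ A (include), 5 ∉ A (include), 13 ∉ A (include), 18 ∉ A (include), 29 ∈ A, 32 ∉ A (include), 33 ∉ A (include), 38 ∉ A (include)
Elements of B not in A: {2, 5, 13, 18, 32, 33, 38}

{2, 5, 13, 18, 32, 33, 38}


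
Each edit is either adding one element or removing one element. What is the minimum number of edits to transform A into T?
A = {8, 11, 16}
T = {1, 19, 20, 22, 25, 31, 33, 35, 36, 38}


Set A = {8, 11, 16}
Set T = {1, 19, 20, 22, 25, 31, 33, 35, 36, 38}
Elements to remove from A (in A, not in T): {8, 11, 16} → 3 removals
Elements to add to A (in T, not in A): {1, 19, 20, 22, 25, 31, 33, 35, 36, 38} → 10 additions
Total edits = 3 + 10 = 13

13


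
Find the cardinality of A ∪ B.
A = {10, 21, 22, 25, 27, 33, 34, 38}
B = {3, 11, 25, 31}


Set A = {10, 21, 22, 25, 27, 33, 34, 38}, |A| = 8
Set B = {3, 11, 25, 31}, |B| = 4
A ∩ B = {25}, |A ∩ B| = 1
|A ∪ B| = |A| + |B| - |A ∩ B| = 8 + 4 - 1 = 11

11


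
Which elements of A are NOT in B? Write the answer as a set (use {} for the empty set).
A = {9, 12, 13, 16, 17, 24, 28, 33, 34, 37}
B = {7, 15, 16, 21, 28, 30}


Set A = {9, 12, 13, 16, 17, 24, 28, 33, 34, 37}
Set B = {7, 15, 16, 21, 28, 30}
Check each element of A against B:
9 ∉ B (include), 12 ∉ B (include), 13 ∉ B (include), 16 ∈ B, 17 ∉ B (include), 24 ∉ B (include), 28 ∈ B, 33 ∉ B (include), 34 ∉ B (include), 37 ∉ B (include)
Elements of A not in B: {9, 12, 13, 17, 24, 33, 34, 37}

{9, 12, 13, 17, 24, 33, 34, 37}


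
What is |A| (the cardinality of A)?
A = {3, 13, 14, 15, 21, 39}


Set A = {3, 13, 14, 15, 21, 39}
Listing elements: 3, 13, 14, 15, 21, 39
Counting: 6 elements
|A| = 6

6


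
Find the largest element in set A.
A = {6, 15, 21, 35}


Set A = {6, 15, 21, 35}
Elements in ascending order: 6, 15, 21, 35
The largest element is 35.

35


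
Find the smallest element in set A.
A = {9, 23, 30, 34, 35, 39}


Set A = {9, 23, 30, 34, 35, 39}
Elements in ascending order: 9, 23, 30, 34, 35, 39
The smallest element is 9.

9


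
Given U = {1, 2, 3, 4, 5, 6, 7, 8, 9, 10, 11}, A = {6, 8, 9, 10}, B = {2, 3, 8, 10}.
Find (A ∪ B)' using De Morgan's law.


U = {1, 2, 3, 4, 5, 6, 7, 8, 9, 10, 11}
A = {6, 8, 9, 10}, B = {2, 3, 8, 10}
A ∪ B = {2, 3, 6, 8, 9, 10}
(A ∪ B)' = U \ (A ∪ B) = {1, 4, 5, 7, 11}
Verification via A' ∩ B': A' = {1, 2, 3, 4, 5, 7, 11}, B' = {1, 4, 5, 6, 7, 9, 11}
A' ∩ B' = {1, 4, 5, 7, 11} ✓

{1, 4, 5, 7, 11}


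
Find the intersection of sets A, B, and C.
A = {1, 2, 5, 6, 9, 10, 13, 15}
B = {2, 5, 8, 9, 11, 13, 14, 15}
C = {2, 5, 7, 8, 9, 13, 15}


Set A = {1, 2, 5, 6, 9, 10, 13, 15}
Set B = {2, 5, 8, 9, 11, 13, 14, 15}
Set C = {2, 5, 7, 8, 9, 13, 15}
First, A ∩ B = {2, 5, 9, 13, 15}
Then, (A ∩ B) ∩ C = {2, 5, 9, 13, 15}

{2, 5, 9, 13, 15}


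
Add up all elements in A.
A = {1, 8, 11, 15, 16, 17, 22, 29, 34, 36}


Set A = {1, 8, 11, 15, 16, 17, 22, 29, 34, 36}
Sum = 1 + 8 + 11 + 15 + 16 + 17 + 22 + 29 + 34 + 36 = 189

189


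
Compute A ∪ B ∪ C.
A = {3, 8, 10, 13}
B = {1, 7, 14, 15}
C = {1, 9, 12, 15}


Set A = {3, 8, 10, 13}
Set B = {1, 7, 14, 15}
Set C = {1, 9, 12, 15}
First, A ∪ B = {1, 3, 7, 8, 10, 13, 14, 15}
Then, (A ∪ B) ∪ C = {1, 3, 7, 8, 9, 10, 12, 13, 14, 15}

{1, 3, 7, 8, 9, 10, 12, 13, 14, 15}


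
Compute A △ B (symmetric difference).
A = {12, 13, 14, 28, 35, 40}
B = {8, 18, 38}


Set A = {12, 13, 14, 28, 35, 40}
Set B = {8, 18, 38}
A △ B = (A \ B) ∪ (B \ A)
Elements in A but not B: {12, 13, 14, 28, 35, 40}
Elements in B but not A: {8, 18, 38}
A △ B = {8, 12, 13, 14, 18, 28, 35, 38, 40}

{8, 12, 13, 14, 18, 28, 35, 38, 40}


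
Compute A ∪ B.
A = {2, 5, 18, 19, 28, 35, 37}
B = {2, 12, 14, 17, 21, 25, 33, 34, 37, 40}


Set A = {2, 5, 18, 19, 28, 35, 37}
Set B = {2, 12, 14, 17, 21, 25, 33, 34, 37, 40}
A ∪ B includes all elements in either set.
Elements from A: {2, 5, 18, 19, 28, 35, 37}
Elements from B not already included: {12, 14, 17, 21, 25, 33, 34, 40}
A ∪ B = {2, 5, 12, 14, 17, 18, 19, 21, 25, 28, 33, 34, 35, 37, 40}

{2, 5, 12, 14, 17, 18, 19, 21, 25, 28, 33, 34, 35, 37, 40}


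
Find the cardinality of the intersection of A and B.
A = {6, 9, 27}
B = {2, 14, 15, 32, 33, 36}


Set A = {6, 9, 27}
Set B = {2, 14, 15, 32, 33, 36}
A ∩ B = {}
|A ∩ B| = 0

0


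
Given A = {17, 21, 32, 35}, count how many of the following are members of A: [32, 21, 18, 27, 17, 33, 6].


Set A = {17, 21, 32, 35}
Candidates: [32, 21, 18, 27, 17, 33, 6]
Check each candidate:
32 ∈ A, 21 ∈ A, 18 ∉ A, 27 ∉ A, 17 ∈ A, 33 ∉ A, 6 ∉ A
Count of candidates in A: 3

3


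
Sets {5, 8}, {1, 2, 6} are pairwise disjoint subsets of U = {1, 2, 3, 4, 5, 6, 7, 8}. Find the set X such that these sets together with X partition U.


U = {1, 2, 3, 4, 5, 6, 7, 8}
Shown blocks: {5, 8}, {1, 2, 6}
A partition's blocks are pairwise disjoint and cover U, so the missing block = U \ (union of shown blocks).
Union of shown blocks: {1, 2, 5, 6, 8}
Missing block = U \ (union) = {3, 4, 7}

{3, 4, 7}


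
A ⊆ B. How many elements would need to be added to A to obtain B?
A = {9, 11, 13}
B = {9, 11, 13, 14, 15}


Set A = {9, 11, 13}, |A| = 3
Set B = {9, 11, 13, 14, 15}, |B| = 5
Since A ⊆ B: B \ A = {14, 15}
|B| - |A| = 5 - 3 = 2

2


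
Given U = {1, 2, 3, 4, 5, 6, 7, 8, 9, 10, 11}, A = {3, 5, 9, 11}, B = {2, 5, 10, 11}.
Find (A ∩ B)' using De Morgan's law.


U = {1, 2, 3, 4, 5, 6, 7, 8, 9, 10, 11}
A = {3, 5, 9, 11}, B = {2, 5, 10, 11}
A ∩ B = {5, 11}
(A ∩ B)' = U \ (A ∩ B) = {1, 2, 3, 4, 6, 7, 8, 9, 10}
Verification via A' ∪ B': A' = {1, 2, 4, 6, 7, 8, 10}, B' = {1, 3, 4, 6, 7, 8, 9}
A' ∪ B' = {1, 2, 3, 4, 6, 7, 8, 9, 10} ✓

{1, 2, 3, 4, 6, 7, 8, 9, 10}


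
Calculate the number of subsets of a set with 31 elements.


The set has 31 elements.
The power set contains all possible subsets.
|P(A)| = 2^|A| = 2^31 = 2147483648

2147483648


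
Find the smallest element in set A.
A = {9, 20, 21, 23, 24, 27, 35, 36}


Set A = {9, 20, 21, 23, 24, 27, 35, 36}
Elements in ascending order: 9, 20, 21, 23, 24, 27, 35, 36
The smallest element is 9.

9


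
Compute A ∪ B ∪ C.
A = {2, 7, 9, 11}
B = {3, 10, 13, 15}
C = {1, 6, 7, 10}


Set A = {2, 7, 9, 11}
Set B = {3, 10, 13, 15}
Set C = {1, 6, 7, 10}
First, A ∪ B = {2, 3, 7, 9, 10, 11, 13, 15}
Then, (A ∪ B) ∪ C = {1, 2, 3, 6, 7, 9, 10, 11, 13, 15}

{1, 2, 3, 6, 7, 9, 10, 11, 13, 15}


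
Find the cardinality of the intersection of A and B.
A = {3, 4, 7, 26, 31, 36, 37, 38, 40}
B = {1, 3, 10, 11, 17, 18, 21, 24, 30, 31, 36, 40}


Set A = {3, 4, 7, 26, 31, 36, 37, 38, 40}
Set B = {1, 3, 10, 11, 17, 18, 21, 24, 30, 31, 36, 40}
A ∩ B = {3, 31, 36, 40}
|A ∩ B| = 4

4


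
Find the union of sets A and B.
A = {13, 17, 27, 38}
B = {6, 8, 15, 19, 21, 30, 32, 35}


Set A = {13, 17, 27, 38}
Set B = {6, 8, 15, 19, 21, 30, 32, 35}
A ∪ B includes all elements in either set.
Elements from A: {13, 17, 27, 38}
Elements from B not already included: {6, 8, 15, 19, 21, 30, 32, 35}
A ∪ B = {6, 8, 13, 15, 17, 19, 21, 27, 30, 32, 35, 38}

{6, 8, 13, 15, 17, 19, 21, 27, 30, 32, 35, 38}


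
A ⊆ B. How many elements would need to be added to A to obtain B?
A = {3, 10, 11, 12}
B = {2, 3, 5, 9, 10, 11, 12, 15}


Set A = {3, 10, 11, 12}, |A| = 4
Set B = {2, 3, 5, 9, 10, 11, 12, 15}, |B| = 8
Since A ⊆ B: B \ A = {2, 5, 9, 15}
|B| - |A| = 8 - 4 = 4

4


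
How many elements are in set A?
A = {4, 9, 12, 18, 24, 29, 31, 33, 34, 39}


Set A = {4, 9, 12, 18, 24, 29, 31, 33, 34, 39}
Listing elements: 4, 9, 12, 18, 24, 29, 31, 33, 34, 39
Counting: 10 elements
|A| = 10

10


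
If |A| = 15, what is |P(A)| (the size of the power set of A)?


The set has 15 elements.
The power set contains all possible subsets.
|P(A)| = 2^|A| = 2^15 = 32768

32768


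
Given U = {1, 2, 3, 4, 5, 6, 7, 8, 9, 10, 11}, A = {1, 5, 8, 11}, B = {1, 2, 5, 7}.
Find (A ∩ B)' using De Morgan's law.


U = {1, 2, 3, 4, 5, 6, 7, 8, 9, 10, 11}
A = {1, 5, 8, 11}, B = {1, 2, 5, 7}
A ∩ B = {1, 5}
(A ∩ B)' = U \ (A ∩ B) = {2, 3, 4, 6, 7, 8, 9, 10, 11}
Verification via A' ∪ B': A' = {2, 3, 4, 6, 7, 9, 10}, B' = {3, 4, 6, 8, 9, 10, 11}
A' ∪ B' = {2, 3, 4, 6, 7, 8, 9, 10, 11} ✓

{2, 3, 4, 6, 7, 8, 9, 10, 11}


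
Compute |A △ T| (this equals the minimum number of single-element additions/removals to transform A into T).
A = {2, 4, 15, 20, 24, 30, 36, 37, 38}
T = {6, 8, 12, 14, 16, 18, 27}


Set A = {2, 4, 15, 20, 24, 30, 36, 37, 38}
Set T = {6, 8, 12, 14, 16, 18, 27}
Elements to remove from A (in A, not in T): {2, 4, 15, 20, 24, 30, 36, 37, 38} → 9 removals
Elements to add to A (in T, not in A): {6, 8, 12, 14, 16, 18, 27} → 7 additions
Total edits = 9 + 7 = 16

16


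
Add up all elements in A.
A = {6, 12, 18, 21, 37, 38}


Set A = {6, 12, 18, 21, 37, 38}
Sum = 6 + 12 + 18 + 21 + 37 + 38 = 132

132


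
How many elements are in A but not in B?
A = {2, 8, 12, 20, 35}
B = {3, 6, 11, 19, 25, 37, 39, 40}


Set A = {2, 8, 12, 20, 35}
Set B = {3, 6, 11, 19, 25, 37, 39, 40}
A \ B = {2, 8, 12, 20, 35}
|A \ B| = 5

5


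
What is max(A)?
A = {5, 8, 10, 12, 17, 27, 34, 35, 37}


Set A = {5, 8, 10, 12, 17, 27, 34, 35, 37}
Elements in ascending order: 5, 8, 10, 12, 17, 27, 34, 35, 37
The largest element is 37.

37


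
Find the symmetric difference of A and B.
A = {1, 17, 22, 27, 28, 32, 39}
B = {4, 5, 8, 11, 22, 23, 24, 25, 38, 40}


Set A = {1, 17, 22, 27, 28, 32, 39}
Set B = {4, 5, 8, 11, 22, 23, 24, 25, 38, 40}
A △ B = (A \ B) ∪ (B \ A)
Elements in A but not B: {1, 17, 27, 28, 32, 39}
Elements in B but not A: {4, 5, 8, 11, 23, 24, 25, 38, 40}
A △ B = {1, 4, 5, 8, 11, 17, 23, 24, 25, 27, 28, 32, 38, 39, 40}

{1, 4, 5, 8, 11, 17, 23, 24, 25, 27, 28, 32, 38, 39, 40}


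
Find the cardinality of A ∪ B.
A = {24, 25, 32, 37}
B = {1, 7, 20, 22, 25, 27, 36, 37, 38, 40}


Set A = {24, 25, 32, 37}, |A| = 4
Set B = {1, 7, 20, 22, 25, 27, 36, 37, 38, 40}, |B| = 10
A ∩ B = {25, 37}, |A ∩ B| = 2
|A ∪ B| = |A| + |B| - |A ∩ B| = 4 + 10 - 2 = 12

12


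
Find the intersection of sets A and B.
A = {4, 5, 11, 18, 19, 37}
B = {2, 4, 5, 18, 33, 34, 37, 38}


Set A = {4, 5, 11, 18, 19, 37}
Set B = {2, 4, 5, 18, 33, 34, 37, 38}
A ∩ B includes only elements in both sets.
Check each element of A against B:
4 ✓, 5 ✓, 11 ✗, 18 ✓, 19 ✗, 37 ✓
A ∩ B = {4, 5, 18, 37}

{4, 5, 18, 37}


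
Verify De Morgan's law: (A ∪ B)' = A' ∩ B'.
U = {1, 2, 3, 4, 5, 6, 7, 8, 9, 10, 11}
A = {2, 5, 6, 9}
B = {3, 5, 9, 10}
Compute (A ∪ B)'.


U = {1, 2, 3, 4, 5, 6, 7, 8, 9, 10, 11}
A = {2, 5, 6, 9}, B = {3, 5, 9, 10}
A ∪ B = {2, 3, 5, 6, 9, 10}
(A ∪ B)' = U \ (A ∪ B) = {1, 4, 7, 8, 11}
Verification via A' ∩ B': A' = {1, 3, 4, 7, 8, 10, 11}, B' = {1, 2, 4, 6, 7, 8, 11}
A' ∩ B' = {1, 4, 7, 8, 11} ✓

{1, 4, 7, 8, 11}


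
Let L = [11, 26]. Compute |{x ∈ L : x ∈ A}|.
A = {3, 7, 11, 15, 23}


Set A = {3, 7, 11, 15, 23}
Candidates: [11, 26]
Check each candidate:
11 ∈ A, 26 ∉ A
Count of candidates in A: 1

1


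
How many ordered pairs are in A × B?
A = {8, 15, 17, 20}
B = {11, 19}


Set A = {8, 15, 17, 20} has 4 elements.
Set B = {11, 19} has 2 elements.
|A × B| = |A| × |B| = 4 × 2 = 8

8


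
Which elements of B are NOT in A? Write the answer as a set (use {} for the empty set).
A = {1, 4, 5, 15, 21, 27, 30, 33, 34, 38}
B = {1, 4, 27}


Set A = {1, 4, 5, 15, 21, 27, 30, 33, 34, 38}
Set B = {1, 4, 27}
Check each element of B against A:
1 ∈ A, 4 ∈ A, 27 ∈ A
Elements of B not in A: {}

{}


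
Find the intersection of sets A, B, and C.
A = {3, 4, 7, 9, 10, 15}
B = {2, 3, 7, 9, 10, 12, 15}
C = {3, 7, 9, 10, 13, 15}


Set A = {3, 4, 7, 9, 10, 15}
Set B = {2, 3, 7, 9, 10, 12, 15}
Set C = {3, 7, 9, 10, 13, 15}
First, A ∩ B = {3, 7, 9, 10, 15}
Then, (A ∩ B) ∩ C = {3, 7, 9, 10, 15}

{3, 7, 9, 10, 15}


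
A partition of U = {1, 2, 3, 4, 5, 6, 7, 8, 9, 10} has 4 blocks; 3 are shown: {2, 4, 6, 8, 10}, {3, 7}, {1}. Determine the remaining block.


U = {1, 2, 3, 4, 5, 6, 7, 8, 9, 10}
Shown blocks: {2, 4, 6, 8, 10}, {3, 7}, {1}
A partition's blocks are pairwise disjoint and cover U, so the missing block = U \ (union of shown blocks).
Union of shown blocks: {1, 2, 3, 4, 6, 7, 8, 10}
Missing block = U \ (union) = {5, 9}

{5, 9}


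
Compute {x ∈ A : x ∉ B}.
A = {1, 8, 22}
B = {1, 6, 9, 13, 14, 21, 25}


Set A = {1, 8, 22}
Set B = {1, 6, 9, 13, 14, 21, 25}
Check each element of A against B:
1 ∈ B, 8 ∉ B (include), 22 ∉ B (include)
Elements of A not in B: {8, 22}

{8, 22}


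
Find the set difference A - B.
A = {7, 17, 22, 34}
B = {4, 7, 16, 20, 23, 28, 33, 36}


Set A = {7, 17, 22, 34}
Set B = {4, 7, 16, 20, 23, 28, 33, 36}
A \ B includes elements in A that are not in B.
Check each element of A:
7 (in B, remove), 17 (not in B, keep), 22 (not in B, keep), 34 (not in B, keep)
A \ B = {17, 22, 34}

{17, 22, 34}


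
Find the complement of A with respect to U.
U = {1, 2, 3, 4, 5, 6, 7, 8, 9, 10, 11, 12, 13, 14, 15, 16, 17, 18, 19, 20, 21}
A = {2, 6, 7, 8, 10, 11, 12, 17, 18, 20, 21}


Universal set U = {1, 2, 3, 4, 5, 6, 7, 8, 9, 10, 11, 12, 13, 14, 15, 16, 17, 18, 19, 20, 21}
Set A = {2, 6, 7, 8, 10, 11, 12, 17, 18, 20, 21}
A' = U \ A = elements in U but not in A
Checking each element of U:
1 (not in A, include), 2 (in A, exclude), 3 (not in A, include), 4 (not in A, include), 5 (not in A, include), 6 (in A, exclude), 7 (in A, exclude), 8 (in A, exclude), 9 (not in A, include), 10 (in A, exclude), 11 (in A, exclude), 12 (in A, exclude), 13 (not in A, include), 14 (not in A, include), 15 (not in A, include), 16 (not in A, include), 17 (in A, exclude), 18 (in A, exclude), 19 (not in A, include), 20 (in A, exclude), 21 (in A, exclude)
A' = {1, 3, 4, 5, 9, 13, 14, 15, 16, 19}

{1, 3, 4, 5, 9, 13, 14, 15, 16, 19}


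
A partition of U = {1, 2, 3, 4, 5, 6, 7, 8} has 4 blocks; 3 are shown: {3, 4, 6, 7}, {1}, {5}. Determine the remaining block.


U = {1, 2, 3, 4, 5, 6, 7, 8}
Shown blocks: {3, 4, 6, 7}, {1}, {5}
A partition's blocks are pairwise disjoint and cover U, so the missing block = U \ (union of shown blocks).
Union of shown blocks: {1, 3, 4, 5, 6, 7}
Missing block = U \ (union) = {2, 8}

{2, 8}


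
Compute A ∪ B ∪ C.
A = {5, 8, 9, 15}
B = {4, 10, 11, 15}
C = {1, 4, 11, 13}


Set A = {5, 8, 9, 15}
Set B = {4, 10, 11, 15}
Set C = {1, 4, 11, 13}
First, A ∪ B = {4, 5, 8, 9, 10, 11, 15}
Then, (A ∪ B) ∪ C = {1, 4, 5, 8, 9, 10, 11, 13, 15}

{1, 4, 5, 8, 9, 10, 11, 13, 15}


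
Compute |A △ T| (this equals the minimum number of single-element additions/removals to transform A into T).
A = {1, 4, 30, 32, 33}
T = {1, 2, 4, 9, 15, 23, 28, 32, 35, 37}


Set A = {1, 4, 30, 32, 33}
Set T = {1, 2, 4, 9, 15, 23, 28, 32, 35, 37}
Elements to remove from A (in A, not in T): {30, 33} → 2 removals
Elements to add to A (in T, not in A): {2, 9, 15, 23, 28, 35, 37} → 7 additions
Total edits = 2 + 7 = 9

9


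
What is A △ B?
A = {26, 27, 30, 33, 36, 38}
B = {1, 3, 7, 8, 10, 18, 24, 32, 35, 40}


Set A = {26, 27, 30, 33, 36, 38}
Set B = {1, 3, 7, 8, 10, 18, 24, 32, 35, 40}
A △ B = (A \ B) ∪ (B \ A)
Elements in A but not B: {26, 27, 30, 33, 36, 38}
Elements in B but not A: {1, 3, 7, 8, 10, 18, 24, 32, 35, 40}
A △ B = {1, 3, 7, 8, 10, 18, 24, 26, 27, 30, 32, 33, 35, 36, 38, 40}

{1, 3, 7, 8, 10, 18, 24, 26, 27, 30, 32, 33, 35, 36, 38, 40}


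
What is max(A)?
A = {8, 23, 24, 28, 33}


Set A = {8, 23, 24, 28, 33}
Elements in ascending order: 8, 23, 24, 28, 33
The largest element is 33.

33


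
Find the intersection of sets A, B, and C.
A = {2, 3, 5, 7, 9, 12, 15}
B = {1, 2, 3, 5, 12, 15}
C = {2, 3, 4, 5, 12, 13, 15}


Set A = {2, 3, 5, 7, 9, 12, 15}
Set B = {1, 2, 3, 5, 12, 15}
Set C = {2, 3, 4, 5, 12, 13, 15}
First, A ∩ B = {2, 3, 5, 12, 15}
Then, (A ∩ B) ∩ C = {2, 3, 5, 12, 15}

{2, 3, 5, 12, 15}


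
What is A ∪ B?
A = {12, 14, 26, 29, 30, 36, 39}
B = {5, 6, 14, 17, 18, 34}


Set A = {12, 14, 26, 29, 30, 36, 39}
Set B = {5, 6, 14, 17, 18, 34}
A ∪ B includes all elements in either set.
Elements from A: {12, 14, 26, 29, 30, 36, 39}
Elements from B not already included: {5, 6, 17, 18, 34}
A ∪ B = {5, 6, 12, 14, 17, 18, 26, 29, 30, 34, 36, 39}

{5, 6, 12, 14, 17, 18, 26, 29, 30, 34, 36, 39}


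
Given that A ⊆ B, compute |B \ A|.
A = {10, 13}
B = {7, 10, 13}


Set A = {10, 13}, |A| = 2
Set B = {7, 10, 13}, |B| = 3
Since A ⊆ B: B \ A = {7}
|B| - |A| = 3 - 2 = 1

1


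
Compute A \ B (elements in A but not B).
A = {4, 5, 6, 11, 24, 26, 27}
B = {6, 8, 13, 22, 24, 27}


Set A = {4, 5, 6, 11, 24, 26, 27}
Set B = {6, 8, 13, 22, 24, 27}
A \ B includes elements in A that are not in B.
Check each element of A:
4 (not in B, keep), 5 (not in B, keep), 6 (in B, remove), 11 (not in B, keep), 24 (in B, remove), 26 (not in B, keep), 27 (in B, remove)
A \ B = {4, 5, 11, 26}

{4, 5, 11, 26}


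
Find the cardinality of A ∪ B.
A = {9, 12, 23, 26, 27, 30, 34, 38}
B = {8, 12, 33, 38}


Set A = {9, 12, 23, 26, 27, 30, 34, 38}, |A| = 8
Set B = {8, 12, 33, 38}, |B| = 4
A ∩ B = {12, 38}, |A ∩ B| = 2
|A ∪ B| = |A| + |B| - |A ∩ B| = 8 + 4 - 2 = 10

10


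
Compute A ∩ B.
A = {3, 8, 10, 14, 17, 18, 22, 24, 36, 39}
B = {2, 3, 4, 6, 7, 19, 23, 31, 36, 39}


Set A = {3, 8, 10, 14, 17, 18, 22, 24, 36, 39}
Set B = {2, 3, 4, 6, 7, 19, 23, 31, 36, 39}
A ∩ B includes only elements in both sets.
Check each element of A against B:
3 ✓, 8 ✗, 10 ✗, 14 ✗, 17 ✗, 18 ✗, 22 ✗, 24 ✗, 36 ✓, 39 ✓
A ∩ B = {3, 36, 39}

{3, 36, 39}


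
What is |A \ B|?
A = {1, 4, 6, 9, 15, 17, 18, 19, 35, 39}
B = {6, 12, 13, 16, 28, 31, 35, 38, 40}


Set A = {1, 4, 6, 9, 15, 17, 18, 19, 35, 39}
Set B = {6, 12, 13, 16, 28, 31, 35, 38, 40}
A \ B = {1, 4, 9, 15, 17, 18, 19, 39}
|A \ B| = 8

8


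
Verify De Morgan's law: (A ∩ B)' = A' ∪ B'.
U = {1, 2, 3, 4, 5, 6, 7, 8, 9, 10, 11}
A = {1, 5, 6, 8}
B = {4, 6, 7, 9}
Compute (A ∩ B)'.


U = {1, 2, 3, 4, 5, 6, 7, 8, 9, 10, 11}
A = {1, 5, 6, 8}, B = {4, 6, 7, 9}
A ∩ B = {6}
(A ∩ B)' = U \ (A ∩ B) = {1, 2, 3, 4, 5, 7, 8, 9, 10, 11}
Verification via A' ∪ B': A' = {2, 3, 4, 7, 9, 10, 11}, B' = {1, 2, 3, 5, 8, 10, 11}
A' ∪ B' = {1, 2, 3, 4, 5, 7, 8, 9, 10, 11} ✓

{1, 2, 3, 4, 5, 7, 8, 9, 10, 11}


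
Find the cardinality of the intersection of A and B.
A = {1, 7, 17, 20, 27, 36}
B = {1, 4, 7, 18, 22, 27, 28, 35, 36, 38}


Set A = {1, 7, 17, 20, 27, 36}
Set B = {1, 4, 7, 18, 22, 27, 28, 35, 36, 38}
A ∩ B = {1, 7, 27, 36}
|A ∩ B| = 4

4


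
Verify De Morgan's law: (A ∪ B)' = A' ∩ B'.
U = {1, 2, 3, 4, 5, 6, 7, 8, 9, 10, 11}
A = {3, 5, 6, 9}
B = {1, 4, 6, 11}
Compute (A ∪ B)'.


U = {1, 2, 3, 4, 5, 6, 7, 8, 9, 10, 11}
A = {3, 5, 6, 9}, B = {1, 4, 6, 11}
A ∪ B = {1, 3, 4, 5, 6, 9, 11}
(A ∪ B)' = U \ (A ∪ B) = {2, 7, 8, 10}
Verification via A' ∩ B': A' = {1, 2, 4, 7, 8, 10, 11}, B' = {2, 3, 5, 7, 8, 9, 10}
A' ∩ B' = {2, 7, 8, 10} ✓

{2, 7, 8, 10}


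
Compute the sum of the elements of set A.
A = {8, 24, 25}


Set A = {8, 24, 25}
Sum = 8 + 24 + 25 = 57

57


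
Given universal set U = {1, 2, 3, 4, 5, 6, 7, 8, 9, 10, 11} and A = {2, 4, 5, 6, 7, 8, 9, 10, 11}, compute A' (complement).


Universal set U = {1, 2, 3, 4, 5, 6, 7, 8, 9, 10, 11}
Set A = {2, 4, 5, 6, 7, 8, 9, 10, 11}
A' = U \ A = elements in U but not in A
Checking each element of U:
1 (not in A, include), 2 (in A, exclude), 3 (not in A, include), 4 (in A, exclude), 5 (in A, exclude), 6 (in A, exclude), 7 (in A, exclude), 8 (in A, exclude), 9 (in A, exclude), 10 (in A, exclude), 11 (in A, exclude)
A' = {1, 3}

{1, 3}


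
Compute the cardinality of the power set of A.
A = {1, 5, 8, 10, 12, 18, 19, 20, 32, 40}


Set A = {1, 5, 8, 10, 12, 18, 19, 20, 32, 40}
|A| = 10
The power set P(A) contains all subsets of A.
|P(A)| = 2^|A| = 2^10 = 1024

1024
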